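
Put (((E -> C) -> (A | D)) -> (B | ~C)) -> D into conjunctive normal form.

(E | A | D) & (~C | A | D) & (~B | D) & (C | D)

(((E -> C) -> (A | D)) -> (B | ~C)) -> D
≡ ~(((E -> C) -> (A | D)) -> (B | ~C)) | D   (eliminate ->)
≡ ~(~((E -> C) -> (A | D)) | B | ~C) | D   (eliminate ->)
≡ ~(~(~(E -> C) | A | D) | B | ~C) | D   (eliminate ->)
≡ ~(~(~(~E | C) | A | D) | B | ~C) | D   (eliminate ->)
≡ (~~(~(~E | C) | A | D) & ~B & ~~C) | D   (De Morgan)
≡ ((~(~E | C) | A | D) & ~B & ~~C) | D   (double negation)
≡ (((~~E & ~C) | A | D) & ~B & ~~C) | D   (De Morgan)
≡ (((E & ~C) | A | D) & ~B & ~~C) | D   (double negation)
≡ (((E & ~C) | A | D) & ~B & C) | D   (double negation)
≡ (E | A | D | D) & (~C | A | D | D) & (~B | D) & (C | D)   (distribute | over &)
≡ (E | A | D) & (~C | A | D) & (~B | D) & (C | D)   (simplify)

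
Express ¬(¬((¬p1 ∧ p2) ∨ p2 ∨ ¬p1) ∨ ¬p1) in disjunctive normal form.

¬(¬((¬p1 ∧ p2) ∨ p2 ∨ ¬p1) ∨ ¬p1)
= ¬¬((¬p1 ∧ p2) ∨ p2 ∨ ¬p1) ∧ ¬¬p1   [De Morgan]
= ((¬p1 ∧ p2) ∨ p2 ∨ ¬p1) ∧ ¬¬p1   [double negation]
= ((¬p1 ∧ p2) ∨ p2 ∨ ¬p1) ∧ p1   [double negation]
= (¬p1 ∧ p2 ∧ p1) ∨ (p2 ∧ p1) ∨ (¬p1 ∧ p1)   [distribute ∧ over ∨]
= p2 ∧ p1   [simplify]

p2 ∧ p1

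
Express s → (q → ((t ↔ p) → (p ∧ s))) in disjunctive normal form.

¬s ∨ ¬q ∨ (t ∧ ¬p) ∨ (p ∧ ¬t) ∨ (p ∧ s)

s → (q → ((t ↔ p) → (p ∧ s)))
≡ ¬s ∨ (q → ((t ↔ p) → (p ∧ s)))   [eliminate →]
≡ ¬s ∨ ¬q ∨ ((t ↔ p) → (p ∧ s))   [eliminate →]
≡ ¬s ∨ ¬q ∨ ¬(t ↔ p) ∨ (p ∧ s)   [eliminate →]
≡ ¬s ∨ ¬q ∨ ¬((t → p) ∧ (p → t)) ∨ (p ∧ s)   [eliminate ↔]
≡ ¬s ∨ ¬q ∨ ¬((¬t ∨ p) ∧ (p → t)) ∨ (p ∧ s)   [eliminate →]
≡ ¬s ∨ ¬q ∨ ¬((¬t ∨ p) ∧ (¬p ∨ t)) ∨ (p ∧ s)   [eliminate →]
≡ ¬s ∨ ¬q ∨ ¬(¬t ∨ p) ∨ ¬(¬p ∨ t) ∨ (p ∧ s)   [De Morgan]
≡ ¬s ∨ ¬q ∨ (¬¬t ∧ ¬p) ∨ ¬(¬p ∨ t) ∨ (p ∧ s)   [De Morgan]
≡ ¬s ∨ ¬q ∨ (t ∧ ¬p) ∨ ¬(¬p ∨ t) ∨ (p ∧ s)   [double negation]
≡ ¬s ∨ ¬q ∨ (t ∧ ¬p) ∨ (¬¬p ∧ ¬t) ∨ (p ∧ s)   [De Morgan]
≡ ¬s ∨ ¬q ∨ (t ∧ ¬p) ∨ (p ∧ ¬t) ∨ (p ∧ s)   [double negation]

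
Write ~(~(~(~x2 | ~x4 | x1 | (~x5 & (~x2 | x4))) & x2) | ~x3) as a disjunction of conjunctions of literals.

x2 & x4 & ~x1 & x5 & x3

~(~(~(~x2 | ~x4 | x1 | (~x5 & (~x2 | x4))) & x2) | ~x3)
⇔ ~~(~(~x2 | ~x4 | x1 | (~x5 & (~x2 | x4))) & x2) & ~~x3   [De Morgan]
⇔ ~(~x2 | ~x4 | x1 | (~x5 & (~x2 | x4))) & x2 & ~~x3   [double negation]
⇔ ~~x2 & ~~x4 & ~x1 & ~(~x5 & (~x2 | x4)) & x2 & ~~x3   [De Morgan]
⇔ x2 & ~~x4 & ~x1 & ~(~x5 & (~x2 | x4)) & x2 & ~~x3   [double negation]
⇔ x2 & x4 & ~x1 & ~(~x5 & (~x2 | x4)) & x2 & ~~x3   [double negation]
⇔ x2 & x4 & ~x1 & (~~x5 | ~(~x2 | x4)) & x2 & ~~x3   [De Morgan]
⇔ x2 & x4 & ~x1 & (x5 | ~(~x2 | x4)) & x2 & ~~x3   [double negation]
⇔ x2 & x4 & ~x1 & (x5 | (~~x2 & ~x4)) & x2 & ~~x3   [De Morgan]
⇔ x2 & x4 & ~x1 & (x5 | (x2 & ~x4)) & x2 & ~~x3   [double negation]
⇔ x2 & x4 & ~x1 & (x5 | (x2 & ~x4)) & x2 & x3   [double negation]
⇔ (x2 & x4 & ~x1 & x5 & x2 & x3) | (x2 & x4 & ~x1 & x2 & ~x4 & x2 & x3)   [distribute & over |]
⇔ x2 & x4 & ~x1 & x5 & x3   [simplify]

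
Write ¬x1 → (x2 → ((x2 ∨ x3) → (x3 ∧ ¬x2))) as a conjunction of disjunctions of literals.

x1 ∨ ¬x2

¬x1 → (x2 → ((x2 ∨ x3) → (x3 ∧ ¬x2)))
= ¬¬x1 ∨ (x2 → ((x2 ∨ x3) → (x3 ∧ ¬x2)))   [eliminate →]
= ¬¬x1 ∨ ¬x2 ∨ ((x2 ∨ x3) → (x3 ∧ ¬x2))   [eliminate →]
= ¬¬x1 ∨ ¬x2 ∨ ¬(x2 ∨ x3) ∨ (x3 ∧ ¬x2)   [eliminate →]
= x1 ∨ ¬x2 ∨ ¬(x2 ∨ x3) ∨ (x3 ∧ ¬x2)   [double negation]
= x1 ∨ ¬x2 ∨ (¬x2 ∧ ¬x3) ∨ (x3 ∧ ¬x2)   [De Morgan]
= (x1 ∨ ¬x2 ∨ ¬x2 ∨ x3) ∧ (x1 ∨ ¬x2 ∨ ¬x2 ∨ ¬x2) ∧ (x1 ∨ ¬x2 ∨ ¬x3 ∨ x3) ∧ (x1 ∨ ¬x2 ∨ ¬x3 ∨ ¬x2)   [distribute ∨ over ∧]
= x1 ∨ ¬x2   [simplify]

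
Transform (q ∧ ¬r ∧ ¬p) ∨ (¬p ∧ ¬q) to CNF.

(¬r ∨ ¬q) ∧ ¬p

(q ∧ ¬r ∧ ¬p) ∨ (¬p ∧ ¬q)
≡ (q ∨ ¬p) ∧ (q ∨ ¬q) ∧ (¬r ∨ ¬p) ∧ (¬r ∨ ¬q) ∧ (¬p ∨ ¬p) ∧ (¬p ∨ ¬q)   — distribute ∨ over ∧
≡ (¬r ∨ ¬q) ∧ ¬p   — simplify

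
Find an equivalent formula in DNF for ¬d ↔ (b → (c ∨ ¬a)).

¬d ↔ (b → (c ∨ ¬a))
⇔ (¬d → (b → (c ∨ ¬a))) ∧ ((b → (c ∨ ¬a)) → ¬d)   — eliminate ↔
⇔ (¬¬d ∨ (b → (c ∨ ¬a))) ∧ ((b → (c ∨ ¬a)) → ¬d)   — eliminate →
⇔ (¬¬d ∨ ¬b ∨ c ∨ ¬a) ∧ ((b → (c ∨ ¬a)) → ¬d)   — eliminate →
⇔ (¬¬d ∨ ¬b ∨ c ∨ ¬a) ∧ (¬(b → (c ∨ ¬a)) ∨ ¬d)   — eliminate →
⇔ (¬¬d ∨ ¬b ∨ c ∨ ¬a) ∧ (¬(¬b ∨ c ∨ ¬a) ∨ ¬d)   — eliminate →
⇔ (d ∨ ¬b ∨ c ∨ ¬a) ∧ (¬(¬b ∨ c ∨ ¬a) ∨ ¬d)   — double negation
⇔ (d ∨ ¬b ∨ c ∨ ¬a) ∧ ((¬¬b ∧ ¬c ∧ ¬¬a) ∨ ¬d)   — De Morgan
⇔ (d ∨ ¬b ∨ c ∨ ¬a) ∧ ((b ∧ ¬c ∧ ¬¬a) ∨ ¬d)   — double negation
⇔ (d ∨ ¬b ∨ c ∨ ¬a) ∧ ((b ∧ ¬c ∧ a) ∨ ¬d)   — double negation
⇔ (d ∧ b ∧ ¬c ∧ a) ∨ (d ∧ ¬d) ∨ (¬b ∧ b ∧ ¬c ∧ a) ∨ (¬b ∧ ¬d) ∨ (c ∧ b ∧ ¬c ∧ a) ∨ (c ∧ ¬d) ∨ (¬a ∧ b ∧ ¬c ∧ a) ∨ (¬a ∧ ¬d)   — distribute ∧ over ∨
⇔ (d ∧ b ∧ ¬c ∧ a) ∨ (¬b ∧ ¬d) ∨ (c ∧ ¬d) ∨ (¬a ∧ ¬d)   — simplify

(d ∧ b ∧ ¬c ∧ a) ∨ (¬b ∧ ¬d) ∨ (c ∧ ¬d) ∨ (¬a ∧ ¬d)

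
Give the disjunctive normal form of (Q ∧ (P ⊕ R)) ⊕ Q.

(Q ∧ (P ⊕ R)) ⊕ Q
⇔ (Q ∧ (P ⊕ R) ∧ ¬Q) ∨ (¬(Q ∧ (P ⊕ R)) ∧ Q)   (expand ⊕)
⇔ (Q ∧ ((P ∧ ¬R) ∨ (¬P ∧ R)) ∧ ¬Q) ∨ (¬(Q ∧ (P ⊕ R)) ∧ Q)   (expand ⊕)
⇔ (Q ∧ ((P ∧ ¬R) ∨ (¬P ∧ R)) ∧ ¬Q) ∨ (¬(Q ∧ ((P ∧ ¬R) ∨ (¬P ∧ R))) ∧ Q)   (expand ⊕)
⇔ (Q ∧ ((P ∧ ¬R) ∨ (¬P ∧ R)) ∧ ¬Q) ∨ ((¬Q ∨ ¬((P ∧ ¬R) ∨ (¬P ∧ R))) ∧ Q)   (De Morgan)
⇔ (Q ∧ ((P ∧ ¬R) ∨ (¬P ∧ R)) ∧ ¬Q) ∨ ((¬Q ∨ (¬(P ∧ ¬R) ∧ ¬(¬P ∧ R))) ∧ Q)   (De Morgan)
⇔ (Q ∧ ((P ∧ ¬R) ∨ (¬P ∧ R)) ∧ ¬Q) ∨ ((¬Q ∨ ((¬P ∨ ¬¬R) ∧ ¬(¬P ∧ R))) ∧ Q)   (De Morgan)
⇔ (Q ∧ ((P ∧ ¬R) ∨ (¬P ∧ R)) ∧ ¬Q) ∨ ((¬Q ∨ ((¬P ∨ R) ∧ ¬(¬P ∧ R))) ∧ Q)   (double negation)
⇔ (Q ∧ ((P ∧ ¬R) ∨ (¬P ∧ R)) ∧ ¬Q) ∨ ((¬Q ∨ ((¬P ∨ R) ∧ (¬¬P ∨ ¬R))) ∧ Q)   (De Morgan)
⇔ (Q ∧ ((P ∧ ¬R) ∨ (¬P ∧ R)) ∧ ¬Q) ∨ ((¬Q ∨ ((¬P ∨ R) ∧ (P ∨ ¬R))) ∧ Q)   (double negation)
⇔ (Q ∧ P ∧ ¬R ∧ ¬Q) ∨ (Q ∧ ¬P ∧ R ∧ ¬Q) ∨ (¬Q ∧ Q) ∨ (¬P ∧ P ∧ Q) ∨ (¬P ∧ ¬R ∧ Q) ∨ (R ∧ P ∧ Q) ∨ (R ∧ ¬R ∧ Q)   (distribute ∧ over ∨)
⇔ (¬P ∧ ¬R ∧ Q) ∨ (R ∧ P ∧ Q)   (simplify)

(¬P ∧ ¬R ∧ Q) ∨ (R ∧ P ∧ Q)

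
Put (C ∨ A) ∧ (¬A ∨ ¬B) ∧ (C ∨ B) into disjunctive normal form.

(C ∨ A) ∧ (¬A ∨ ¬B) ∧ (C ∨ B)
= (C ∧ ¬A ∧ C) ∨ (C ∧ ¬A ∧ B) ∨ (C ∧ ¬B ∧ C) ∨ (C ∧ ¬B ∧ B) ∨ (A ∧ ¬A ∧ C) ∨ (A ∧ ¬A ∧ B) ∨ (A ∧ ¬B ∧ C) ∨ (A ∧ ¬B ∧ B)   [distribute ∧ over ∨]
= (C ∧ ¬A) ∨ (C ∧ ¬B)   [simplify]

(C ∧ ¬A) ∨ (C ∧ ¬B)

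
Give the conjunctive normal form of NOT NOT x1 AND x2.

x1 AND x2

NOT NOT x1 AND x2
≡ x1 AND x2   — double negation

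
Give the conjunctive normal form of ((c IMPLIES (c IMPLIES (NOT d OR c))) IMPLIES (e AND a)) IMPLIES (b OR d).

NOT e OR NOT a OR b OR d

((c IMPLIES (c IMPLIES (NOT d OR c))) IMPLIES (e AND a)) IMPLIES (b OR d)
≡ NOT ((c IMPLIES (c IMPLIES (NOT d OR c))) IMPLIES (e AND a)) OR b OR d   — eliminate IMPLIES
≡ NOT (NOT (c IMPLIES (c IMPLIES (NOT d OR c))) OR (e AND a)) OR b OR d   — eliminate IMPLIES
≡ NOT (NOT (NOT c OR (c IMPLIES (NOT d OR c))) OR (e AND a)) OR b OR d   — eliminate IMPLIES
≡ NOT (NOT (NOT c OR NOT c OR NOT d OR c) OR (e AND a)) OR b OR d   — eliminate IMPLIES
≡ (NOT NOT (NOT c OR NOT c OR NOT d OR c) AND NOT (e AND a)) OR b OR d   — De Morgan
≡ ((NOT c OR NOT c OR NOT d OR c) AND NOT (e AND a)) OR b OR d   — double negation
≡ ((NOT c OR NOT c OR NOT d OR c) AND (NOT e OR NOT a)) OR b OR d   — De Morgan
≡ (NOT c OR NOT c OR NOT d OR c OR b OR d) AND (NOT e OR NOT a OR b OR d)   — distribute OR over AND
≡ NOT e OR NOT a OR b OR d   — simplify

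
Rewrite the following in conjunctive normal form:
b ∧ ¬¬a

b ∧ ¬¬a
= b ∧ a

b ∧ a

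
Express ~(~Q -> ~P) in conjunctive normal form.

~Q & P

~(~Q -> ~P)
≡ ~(~~Q | ~P)   [eliminate ->]
≡ ~~~Q & ~~P   [De Morgan]
≡ ~Q & ~~P   [double negation]
≡ ~Q & P   [double negation]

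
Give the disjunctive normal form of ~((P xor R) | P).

~P & ~R

~((P xor R) | P)
≡ ~((P & ~R) | (~P & R) | P)   [expand xor]
≡ ~(P & ~R) & ~(~P & R) & ~P   [De Morgan]
≡ (~P | ~~R) & ~(~P & R) & ~P   [De Morgan]
≡ (~P | R) & ~(~P & R) & ~P   [double negation]
≡ (~P | R) & (~~P | ~R) & ~P   [De Morgan]
≡ (~P | R) & (P | ~R) & ~P   [double negation]
≡ (~P & P & ~P) | (~P & ~R & ~P) | (R & P & ~P) | (R & ~R & ~P)   [distribute & over |]
≡ ~P & ~R   [simplify]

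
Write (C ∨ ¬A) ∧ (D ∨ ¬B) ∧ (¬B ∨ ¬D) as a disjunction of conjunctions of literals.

(C ∧ ¬B) ∨ (¬A ∧ ¬B)

(C ∨ ¬A) ∧ (D ∨ ¬B) ∧ (¬B ∨ ¬D)
= (C ∧ D ∧ ¬B) ∨ (C ∧ D ∧ ¬D) ∨ (C ∧ ¬B ∧ ¬B) ∨ (C ∧ ¬B ∧ ¬D) ∨ (¬A ∧ D ∧ ¬B) ∨ (¬A ∧ D ∧ ¬D) ∨ (¬A ∧ ¬B ∧ ¬B) ∨ (¬A ∧ ¬B ∧ ¬D)   — distribute ∧ over ∨
= (C ∧ ¬B) ∨ (¬A ∧ ¬B)   — simplify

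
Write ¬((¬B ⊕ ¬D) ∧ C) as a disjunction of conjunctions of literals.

¬((¬B ⊕ ¬D) ∧ C)
= ¬(((¬B ∧ ¬¬D) ∨ (¬¬B ∧ ¬D)) ∧ C)
= ¬((¬B ∧ ¬¬D) ∨ (¬¬B ∧ ¬D)) ∨ ¬C
= (¬(¬B ∧ ¬¬D) ∧ ¬(¬¬B ∧ ¬D)) ∨ ¬C
= ((¬¬B ∨ ¬¬¬D) ∧ ¬(¬¬B ∧ ¬D)) ∨ ¬C
= ((B ∨ ¬¬¬D) ∧ ¬(¬¬B ∧ ¬D)) ∨ ¬C
= ((B ∨ ¬D) ∧ ¬(¬¬B ∧ ¬D)) ∨ ¬C
= ((B ∨ ¬D) ∧ (¬¬¬B ∨ ¬¬D)) ∨ ¬C
= ((B ∨ ¬D) ∧ (¬B ∨ ¬¬D)) ∨ ¬C
= ((B ∨ ¬D) ∧ (¬B ∨ D)) ∨ ¬C
= (B ∧ ¬B) ∨ (B ∧ D) ∨ (¬D ∧ ¬B) ∨ (¬D ∧ D) ∨ ¬C
= (B ∧ D) ∨ (¬D ∧ ¬B) ∨ ¬C

(B ∧ D) ∨ (¬D ∧ ¬B) ∨ ¬C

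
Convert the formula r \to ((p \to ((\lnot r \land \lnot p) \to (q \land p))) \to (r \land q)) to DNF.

\lnot r \lor (r \land q)

r \to ((p \to ((\lnot r \land \lnot p) \to (q \land p))) \to (r \land q))
≡ \lnot r \lor ((p \to ((\lnot r \land \lnot p) \to (q \land p))) \to (r \land q))
≡ \lnot r \lor \lnot (p \to ((\lnot r \land \lnot p) \to (q \land p))) \lor (r \land q)
≡ \lnot r \lor \lnot (\lnot p \lor ((\lnot r \land \lnot p) \to (q \land p))) \lor (r \land q)
≡ \lnot r \lor \lnot (\lnot p \lor \lnot (\lnot r \land \lnot p) \lor (q \land p)) \lor (r \land q)
≡ \lnot r \lor (\lnot \lnot p \land \lnot \lnot (\lnot r \land \lnot p) \land \lnot (q \land p)) \lor (r \land q)
≡ \lnot r \lor (p \land \lnot \lnot (\lnot r \land \lnot p) \land \lnot (q \land p)) \lor (r \land q)
≡ \lnot r \lor (p \land \lnot r \land \lnot p \land \lnot (q \land p)) \lor (r \land q)
≡ \lnot r \lor (p \land \lnot r \land \lnot p \land (\lnot q \lor \lnot p)) \lor (r \land q)
≡ \lnot r \lor (p \land \lnot r \land \lnot p \land \lnot q) \lor (p \land \lnot r \land \lnot p \land \lnot p) \lor (r \land q)
≡ \lnot r \lor (r \land q)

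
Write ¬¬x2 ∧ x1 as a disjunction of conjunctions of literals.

¬¬x2 ∧ x1
≡ x2 ∧ x1   — double negation

x2 ∧ x1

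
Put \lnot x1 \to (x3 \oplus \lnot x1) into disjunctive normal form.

x1 \lor (\lnot x3 \land \lnot x1)

\lnot x1 \to (x3 \oplus \lnot x1)
≡ \lnot \lnot x1 \lor (x3 \oplus \lnot x1)
≡ \lnot \lnot x1 \lor (x3 \land \lnot \lnot x1) \lor (\lnot x3 \land \lnot x1)
≡ x1 \lor (x3 \land \lnot \lnot x1) \lor (\lnot x3 \land \lnot x1)
≡ x1 \lor (x3 \land x1) \lor (\lnot x3 \land \lnot x1)
≡ x1 \lor (\lnot x3 \land \lnot x1)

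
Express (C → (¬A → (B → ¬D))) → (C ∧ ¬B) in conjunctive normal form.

C ∧ (¬A ∨ ¬B) ∧ (D ∨ ¬B)

(C → (¬A → (B → ¬D))) → (C ∧ ¬B)
= ¬(C → (¬A → (B → ¬D))) ∨ (C ∧ ¬B)   — eliminate →
= ¬(¬C ∨ (¬A → (B → ¬D))) ∨ (C ∧ ¬B)   — eliminate →
= ¬(¬C ∨ ¬¬A ∨ (B → ¬D)) ∨ (C ∧ ¬B)   — eliminate →
= ¬(¬C ∨ ¬¬A ∨ ¬B ∨ ¬D) ∨ (C ∧ ¬B)   — eliminate →
= (¬¬C ∧ ¬¬¬A ∧ ¬¬B ∧ ¬¬D) ∨ (C ∧ ¬B)   — De Morgan
= (C ∧ ¬¬¬A ∧ ¬¬B ∧ ¬¬D) ∨ (C ∧ ¬B)   — double negation
= (C ∧ ¬A ∧ ¬¬B ∧ ¬¬D) ∨ (C ∧ ¬B)   — double negation
= (C ∧ ¬A ∧ B ∧ ¬¬D) ∨ (C ∧ ¬B)   — double negation
= (C ∧ ¬A ∧ B ∧ D) ∨ (C ∧ ¬B)   — double negation
= (C ∨ C) ∧ (C ∨ ¬B) ∧ (¬A ∨ C) ∧ (¬A ∨ ¬B) ∧ (B ∨ C) ∧ (B ∨ ¬B) ∧ (D ∨ C) ∧ (D ∨ ¬B)   — distribute ∨ over ∧
= C ∧ (¬A ∨ ¬B) ∧ (D ∨ ¬B)   — simplify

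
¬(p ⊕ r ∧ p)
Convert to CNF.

¬p ∨ r

¬(p ⊕ r ∧ p)
= ¬((p ∨ r ∧ p) ∧ ¬(p ∧ r ∧ p))   (expand ⊕)
= ¬(p ∨ r ∧ p) ∨ ¬¬(p ∧ r ∧ p)   (De Morgan)
= ¬p ∧ ¬(r ∧ p) ∨ ¬¬(p ∧ r ∧ p)   (De Morgan)
= ¬p ∧ (¬r ∨ ¬p) ∨ ¬¬(p ∧ r ∧ p)   (De Morgan)
= ¬p ∧ (¬r ∨ ¬p) ∨ p ∧ r ∧ p   (double negation)
= (¬p ∨ p) ∧ (¬p ∨ r) ∧ (¬p ∨ p) ∧ (¬r ∨ ¬p ∨ p) ∧ (¬r ∨ ¬p ∨ r) ∧ (¬r ∨ ¬p ∨ p)   (distribute ∨ over ∧)
= ¬p ∨ r   (simplify)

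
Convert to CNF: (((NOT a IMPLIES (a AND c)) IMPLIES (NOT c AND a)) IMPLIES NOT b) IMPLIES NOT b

(((NOT a IMPLIES (a AND c)) IMPLIES (NOT c AND a)) IMPLIES NOT b) IMPLIES NOT b
≡ NOT (((NOT a IMPLIES (a AND c)) IMPLIES (NOT c AND a)) IMPLIES NOT b) OR NOT b   [eliminate IMPLIES]
≡ NOT (NOT ((NOT a IMPLIES (a AND c)) IMPLIES (NOT c AND a)) OR NOT b) OR NOT b   [eliminate IMPLIES]
≡ NOT (NOT (NOT (NOT a IMPLIES (a AND c)) OR (NOT c AND a)) OR NOT b) OR NOT b   [eliminate IMPLIES]
≡ NOT (NOT (NOT (NOT NOT a OR (a AND c)) OR (NOT c AND a)) OR NOT b) OR NOT b   [eliminate IMPLIES]
≡ (NOT NOT (NOT (NOT NOT a OR (a AND c)) OR (NOT c AND a)) AND NOT NOT b) OR NOT b   [De Morgan]
≡ ((NOT (NOT NOT a OR (a AND c)) OR (NOT c AND a)) AND NOT NOT b) OR NOT b   [double negation]
≡ (((NOT NOT NOT a AND NOT (a AND c)) OR (NOT c AND a)) AND NOT NOT b) OR NOT b   [De Morgan]
≡ (((NOT a AND NOT (a AND c)) OR (NOT c AND a)) AND NOT NOT b) OR NOT b   [double negation]
≡ (((NOT a AND (NOT a OR NOT c)) OR (NOT c AND a)) AND NOT NOT b) OR NOT b   [De Morgan]
≡ (((NOT a AND (NOT a OR NOT c)) OR (NOT c AND a)) AND b) OR NOT b   [double negation]
≡ (NOT a OR NOT c OR NOT b) AND (NOT a OR a OR NOT b) AND (NOT a OR NOT c OR NOT c OR NOT b) AND (NOT a OR NOT c OR a OR NOT b) AND (b OR NOT b)   [distribute OR over AND]
≡ NOT a OR NOT c OR NOT b   [simplify]

NOT a OR NOT c OR NOT b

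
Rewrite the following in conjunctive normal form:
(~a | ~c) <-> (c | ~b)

(c | ~b) & (~c | ~a)

(~a | ~c) <-> (c | ~b)
⇔ ((~a | ~c) -> (c | ~b)) & ((c | ~b) -> (~a | ~c))   [eliminate <->]
⇔ (~(~a | ~c) | c | ~b) & ((c | ~b) -> (~a | ~c))   [eliminate ->]
⇔ (~(~a | ~c) | c | ~b) & (~(c | ~b) | ~a | ~c)   [eliminate ->]
⇔ ((~~a & ~~c) | c | ~b) & (~(c | ~b) | ~a | ~c)   [De Morgan]
⇔ ((a & ~~c) | c | ~b) & (~(c | ~b) | ~a | ~c)   [double negation]
⇔ ((a & c) | c | ~b) & (~(c | ~b) | ~a | ~c)   [double negation]
⇔ ((a & c) | c | ~b) & ((~c & ~~b) | ~a | ~c)   [De Morgan]
⇔ ((a & c) | c | ~b) & ((~c & b) | ~a | ~c)   [double negation]
⇔ (a | c | ~b) & (c | c | ~b) & (~c | ~a | ~c) & (b | ~a | ~c)   [distribute | over &]
⇔ (c | ~b) & (~c | ~a)   [simplify]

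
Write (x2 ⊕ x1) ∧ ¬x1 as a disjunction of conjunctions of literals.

x2 ∧ ¬x1

(x2 ⊕ x1) ∧ ¬x1
= (x2 ∧ ¬x1 ∨ ¬x2 ∧ x1) ∧ ¬x1   [expand ⊕]
= x2 ∧ ¬x1 ∧ ¬x1 ∨ ¬x2 ∧ x1 ∧ ¬x1   [distribute ∧ over ∨]
= x2 ∧ ¬x1   [simplify]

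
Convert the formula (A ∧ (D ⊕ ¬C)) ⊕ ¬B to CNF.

(A ∧ (D ⊕ ¬C)) ⊕ ¬B
≡ ((A ∧ (D ⊕ ¬C)) ∨ ¬B) ∧ ¬(A ∧ (D ⊕ ¬C) ∧ ¬B)   [expand ⊕]
≡ ((A ∧ (D ∨ ¬C) ∧ ¬(D ∧ ¬C)) ∨ ¬B) ∧ ¬(A ∧ (D ⊕ ¬C) ∧ ¬B)   [expand ⊕]
≡ ((A ∧ (D ∨ ¬C) ∧ ¬(D ∧ ¬C)) ∨ ¬B) ∧ ¬(A ∧ (D ∨ ¬C) ∧ ¬(D ∧ ¬C) ∧ ¬B)   [expand ⊕]
≡ ((A ∧ (D ∨ ¬C) ∧ (¬D ∨ ¬¬C)) ∨ ¬B) ∧ ¬(A ∧ (D ∨ ¬C) ∧ ¬(D ∧ ¬C) ∧ ¬B)   [De Morgan]
≡ ((A ∧ (D ∨ ¬C) ∧ (¬D ∨ C)) ∨ ¬B) ∧ ¬(A ∧ (D ∨ ¬C) ∧ ¬(D ∧ ¬C) ∧ ¬B)   [double negation]
≡ ((A ∧ (D ∨ ¬C) ∧ (¬D ∨ C)) ∨ ¬B) ∧ (¬A ∨ ¬(D ∨ ¬C) ∨ ¬¬(D ∧ ¬C) ∨ ¬¬B)   [De Morgan]
≡ ((A ∧ (D ∨ ¬C) ∧ (¬D ∨ C)) ∨ ¬B) ∧ (¬A ∨ (¬D ∧ ¬¬C) ∨ ¬¬(D ∧ ¬C) ∨ ¬¬B)   [De Morgan]
≡ ((A ∧ (D ∨ ¬C) ∧ (¬D ∨ C)) ∨ ¬B) ∧ (¬A ∨ (¬D ∧ C) ∨ ¬¬(D ∧ ¬C) ∨ ¬¬B)   [double negation]
≡ ((A ∧ (D ∨ ¬C) ∧ (¬D ∨ C)) ∨ ¬B) ∧ (¬A ∨ (¬D ∧ C) ∨ (D ∧ ¬C) ∨ ¬¬B)   [double negation]
≡ ((A ∧ (D ∨ ¬C) ∧ (¬D ∨ C)) ∨ ¬B) ∧ (¬A ∨ (¬D ∧ C) ∨ (D ∧ ¬C) ∨ B)   [double negation]
≡ (A ∨ ¬B) ∧ (D ∨ ¬C ∨ ¬B) ∧ (¬D ∨ C ∨ ¬B) ∧ (¬A ∨ ¬D ∨ D ∨ B) ∧ (¬A ∨ ¬D ∨ ¬C ∨ B) ∧ (¬A ∨ C ∨ D ∨ B) ∧ (¬A ∨ C ∨ ¬C ∨ B)   [distribute ∨ over ∧]
≡ (A ∨ ¬B) ∧ (D ∨ ¬C ∨ ¬B) ∧ (¬D ∨ C ∨ ¬B) ∧ (¬A ∨ ¬D ∨ ¬C ∨ B) ∧ (¬A ∨ C ∨ D ∨ B)   [simplify]

(A ∨ ¬B) ∧ (D ∨ ¬C ∨ ¬B) ∧ (¬D ∨ C ∨ ¬B) ∧ (¬A ∨ ¬D ∨ ¬C ∨ B) ∧ (¬A ∨ C ∨ D ∨ B)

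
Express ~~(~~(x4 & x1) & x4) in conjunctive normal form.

x4 & x1

~~(~~(x4 & x1) & x4)
≡ ~~(x4 & x1) & x4   [double negation]
≡ x4 & x1 & x4   [double negation]
≡ x4 & x1   [simplify]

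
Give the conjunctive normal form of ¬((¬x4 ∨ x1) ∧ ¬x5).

¬((¬x4 ∨ x1) ∧ ¬x5)
= ¬(¬x4 ∨ x1) ∨ ¬¬x5   — De Morgan
= (¬¬x4 ∧ ¬x1) ∨ ¬¬x5   — De Morgan
= (x4 ∧ ¬x1) ∨ ¬¬x5   — double negation
= (x4 ∧ ¬x1) ∨ x5   — double negation
= (x4 ∨ x5) ∧ (¬x1 ∨ x5)   — distribute ∨ over ∧

(x4 ∨ x5) ∧ (¬x1 ∨ x5)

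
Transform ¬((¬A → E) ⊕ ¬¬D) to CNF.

¬((¬A → E) ⊕ ¬¬D)
≡ ¬(((¬A → E) ∨ ¬¬D) ∧ ¬((¬A → E) ∧ ¬¬D))
≡ ¬((¬¬A ∨ E ∨ ¬¬D) ∧ ¬((¬A → E) ∧ ¬¬D))
≡ ¬((¬¬A ∨ E ∨ ¬¬D) ∧ ¬((¬¬A ∨ E) ∧ ¬¬D))
≡ ¬(¬¬A ∨ E ∨ ¬¬D) ∨ ¬¬((¬¬A ∨ E) ∧ ¬¬D)
≡ (¬¬¬A ∧ ¬E ∧ ¬¬¬D) ∨ ¬¬((¬¬A ∨ E) ∧ ¬¬D)
≡ (¬A ∧ ¬E ∧ ¬¬¬D) ∨ ¬¬((¬¬A ∨ E) ∧ ¬¬D)
≡ (¬A ∧ ¬E ∧ ¬D) ∨ ¬¬((¬¬A ∨ E) ∧ ¬¬D)
≡ (¬A ∧ ¬E ∧ ¬D) ∨ ((¬¬A ∨ E) ∧ ¬¬D)
≡ (¬A ∧ ¬E ∧ ¬D) ∨ ((A ∨ E) ∧ ¬¬D)
≡ (¬A ∧ ¬E ∧ ¬D) ∨ ((A ∨ E) ∧ D)
≡ (¬A ∨ A ∨ E) ∧ (¬A ∨ D) ∧ (¬E ∨ A ∨ E) ∧ (¬E ∨ D) ∧ (¬D ∨ A ∨ E) ∧ (¬D ∨ D)
≡ (¬A ∨ D) ∧ (¬E ∨ D) ∧ (¬D ∨ A ∨ E)

(¬A ∨ D) ∧ (¬E ∨ D) ∧ (¬D ∨ A ∨ E)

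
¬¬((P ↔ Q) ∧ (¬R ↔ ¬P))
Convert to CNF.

¬¬((P ↔ Q) ∧ (¬R ↔ ¬P))
⇔ ¬¬((P → Q) ∧ (Q → P) ∧ (¬R ↔ ¬P))   — eliminate ↔
⇔ ¬¬((¬P ∨ Q) ∧ (Q → P) ∧ (¬R ↔ ¬P))   — eliminate →
⇔ ¬¬((¬P ∨ Q) ∧ (¬Q ∨ P) ∧ (¬R ↔ ¬P))   — eliminate →
⇔ ¬¬((¬P ∨ Q) ∧ (¬Q ∨ P) ∧ (¬R → ¬P) ∧ (¬P → ¬R))   — eliminate ↔
⇔ ¬¬((¬P ∨ Q) ∧ (¬Q ∨ P) ∧ (¬¬R ∨ ¬P) ∧ (¬P → ¬R))   — eliminate →
⇔ ¬¬((¬P ∨ Q) ∧ (¬Q ∨ P) ∧ (¬¬R ∨ ¬P) ∧ (¬¬P ∨ ¬R))   — eliminate →
⇔ (¬P ∨ Q) ∧ (¬Q ∨ P) ∧ (¬¬R ∨ ¬P) ∧ (¬¬P ∨ ¬R)   — double negation
⇔ (¬P ∨ Q) ∧ (¬Q ∨ P) ∧ (R ∨ ¬P) ∧ (¬¬P ∨ ¬R)   — double negation
⇔ (¬P ∨ Q) ∧ (¬Q ∨ P) ∧ (R ∨ ¬P) ∧ (P ∨ ¬R)   — double negation

(¬P ∨ Q) ∧ (¬Q ∨ P) ∧ (R ∨ ¬P) ∧ (P ∨ ¬R)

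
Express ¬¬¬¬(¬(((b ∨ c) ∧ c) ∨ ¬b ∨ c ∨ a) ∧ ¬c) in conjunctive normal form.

¬c ∧ b ∧ ¬a

¬¬¬¬(¬(((b ∨ c) ∧ c) ∨ ¬b ∨ c ∨ a) ∧ ¬c)
⇔ ¬¬(¬(((b ∨ c) ∧ c) ∨ ¬b ∨ c ∨ a) ∧ ¬c)   [double negation]
⇔ ¬(((b ∨ c) ∧ c) ∨ ¬b ∨ c ∨ a) ∧ ¬c   [double negation]
⇔ ¬((b ∨ c) ∧ c) ∧ ¬¬b ∧ ¬c ∧ ¬a ∧ ¬c   [De Morgan]
⇔ (¬(b ∨ c) ∨ ¬c) ∧ ¬¬b ∧ ¬c ∧ ¬a ∧ ¬c   [De Morgan]
⇔ ((¬b ∧ ¬c) ∨ ¬c) ∧ ¬¬b ∧ ¬c ∧ ¬a ∧ ¬c   [De Morgan]
⇔ ((¬b ∧ ¬c) ∨ ¬c) ∧ b ∧ ¬c ∧ ¬a ∧ ¬c   [double negation]
⇔ (¬b ∨ ¬c) ∧ (¬c ∨ ¬c) ∧ b ∧ ¬c ∧ ¬a ∧ ¬c   [distribute ∨ over ∧]
⇔ ¬c ∧ b ∧ ¬a   [simplify]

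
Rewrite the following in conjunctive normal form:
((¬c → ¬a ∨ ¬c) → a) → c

¬a ∨ c

((¬c → ¬a ∨ ¬c) → a) → c
⇔ ¬((¬c → ¬a ∨ ¬c) → a) ∨ c   [eliminate →]
⇔ ¬(¬(¬c → ¬a ∨ ¬c) ∨ a) ∨ c   [eliminate →]
⇔ ¬(¬(¬¬c ∨ ¬a ∨ ¬c) ∨ a) ∨ c   [eliminate →]
⇔ ¬¬(¬¬c ∨ ¬a ∨ ¬c) ∧ ¬a ∨ c   [De Morgan]
⇔ (¬¬c ∨ ¬a ∨ ¬c) ∧ ¬a ∨ c   [double negation]
⇔ (c ∨ ¬a ∨ ¬c) ∧ ¬a ∨ c   [double negation]
⇔ (c ∨ ¬a ∨ ¬c ∨ c) ∧ (¬a ∨ c)   [distribute ∨ over ∧]
⇔ ¬a ∨ c   [simplify]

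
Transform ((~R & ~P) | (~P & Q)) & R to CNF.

(~R | Q) & ~P & R

((~R & ~P) | (~P & Q)) & R
≡ (~R | ~P) & (~R | Q) & (~P | ~P) & (~P | Q) & R
≡ (~R | Q) & ~P & R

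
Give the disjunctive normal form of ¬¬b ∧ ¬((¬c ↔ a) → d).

(b ∧ c ∧ ¬a ∧ ¬d) ∨ (b ∧ a ∧ ¬c ∧ ¬d)

¬¬b ∧ ¬((¬c ↔ a) → d)
≡ ¬¬b ∧ ¬(¬(¬c ↔ a) ∨ d)   (eliminate →)
≡ ¬¬b ∧ ¬(¬((¬c → a) ∧ (a → ¬c)) ∨ d)   (eliminate ↔)
≡ ¬¬b ∧ ¬(¬((¬¬c ∨ a) ∧ (a → ¬c)) ∨ d)   (eliminate →)
≡ ¬¬b ∧ ¬(¬((¬¬c ∨ a) ∧ (¬a ∨ ¬c)) ∨ d)   (eliminate →)
≡ b ∧ ¬(¬((¬¬c ∨ a) ∧ (¬a ∨ ¬c)) ∨ d)   (double negation)
≡ b ∧ ¬¬((¬¬c ∨ a) ∧ (¬a ∨ ¬c)) ∧ ¬d   (De Morgan)
≡ b ∧ (¬¬c ∨ a) ∧ (¬a ∨ ¬c) ∧ ¬d   (double negation)
≡ b ∧ (c ∨ a) ∧ (¬a ∨ ¬c) ∧ ¬d   (double negation)
≡ (b ∧ c ∧ ¬a ∧ ¬d) ∨ (b ∧ c ∧ ¬c ∧ ¬d) ∨ (b ∧ a ∧ ¬a ∧ ¬d) ∨ (b ∧ a ∧ ¬c ∧ ¬d)   (distribute ∧ over ∨)
≡ (b ∧ c ∧ ¬a ∧ ¬d) ∨ (b ∧ a ∧ ¬c ∧ ¬d)   (simplify)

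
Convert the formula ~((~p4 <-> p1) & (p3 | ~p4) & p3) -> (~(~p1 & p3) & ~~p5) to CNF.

~((~p4 <-> p1) & (p3 | ~p4) & p3) -> (~(~p1 & p3) & ~~p5)
⇔ ~~((~p4 <-> p1) & (p3 | ~p4) & p3) | (~(~p1 & p3) & ~~p5)   (eliminate ->)
⇔ ~~((~p4 -> p1) & (p1 -> ~p4) & (p3 | ~p4) & p3) | (~(~p1 & p3) & ~~p5)   (eliminate <->)
⇔ ~~((~~p4 | p1) & (p1 -> ~p4) & (p3 | ~p4) & p3) | (~(~p1 & p3) & ~~p5)   (eliminate ->)
⇔ ~~((~~p4 | p1) & (~p1 | ~p4) & (p3 | ~p4) & p3) | (~(~p1 & p3) & ~~p5)   (eliminate ->)
⇔ ((~~p4 | p1) & (~p1 | ~p4) & (p3 | ~p4) & p3) | (~(~p1 & p3) & ~~p5)   (double negation)
⇔ ((p4 | p1) & (~p1 | ~p4) & (p3 | ~p4) & p3) | (~(~p1 & p3) & ~~p5)   (double negation)
⇔ ((p4 | p1) & (~p1 | ~p4) & (p3 | ~p4) & p3) | ((~~p1 | ~p3) & ~~p5)   (De Morgan)
⇔ ((p4 | p1) & (~p1 | ~p4) & (p3 | ~p4) & p3) | ((p1 | ~p3) & ~~p5)   (double negation)
⇔ ((p4 | p1) & (~p1 | ~p4) & (p3 | ~p4) & p3) | ((p1 | ~p3) & p5)   (double negation)
⇔ (p4 | p1 | p1 | ~p3) & (p4 | p1 | p5) & (~p1 | ~p4 | p1 | ~p3) & (~p1 | ~p4 | p5) & (p3 | ~p4 | p1 | ~p3) & (p3 | ~p4 | p5) & (p3 | p1 | ~p3) & (p3 | p5)   (distribute | over &)
⇔ (p4 | p1 | ~p3) & (p4 | p1 | p5) & (~p1 | ~p4 | p5) & (p3 | p5)   (simplify)

(p4 | p1 | ~p3) & (p4 | p1 | p5) & (~p1 | ~p4 | p5) & (p3 | p5)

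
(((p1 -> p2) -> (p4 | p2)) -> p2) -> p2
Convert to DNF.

(p1 & ~p2) | (p4 & ~p2) | p2

(((p1 -> p2) -> (p4 | p2)) -> p2) -> p2
≡ ~(((p1 -> p2) -> (p4 | p2)) -> p2) | p2   (eliminate ->)
≡ ~(~((p1 -> p2) -> (p4 | p2)) | p2) | p2   (eliminate ->)
≡ ~(~(~(p1 -> p2) | p4 | p2) | p2) | p2   (eliminate ->)
≡ ~(~(~(~p1 | p2) | p4 | p2) | p2) | p2   (eliminate ->)
≡ (~~(~(~p1 | p2) | p4 | p2) & ~p2) | p2   (De Morgan)
≡ ((~(~p1 | p2) | p4 | p2) & ~p2) | p2   (double negation)
≡ (((~~p1 & ~p2) | p4 | p2) & ~p2) | p2   (De Morgan)
≡ (((p1 & ~p2) | p4 | p2) & ~p2) | p2   (double negation)
≡ (p1 & ~p2 & ~p2) | (p4 & ~p2) | (p2 & ~p2) | p2   (distribute & over |)
≡ (p1 & ~p2) | (p4 & ~p2) | p2   (simplify)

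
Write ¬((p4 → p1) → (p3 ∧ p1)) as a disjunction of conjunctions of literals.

¬((p4 → p1) → (p3 ∧ p1))
= ¬(¬(p4 → p1) ∨ (p3 ∧ p1))
= ¬(¬(¬p4 ∨ p1) ∨ (p3 ∧ p1))
= ¬¬(¬p4 ∨ p1) ∧ ¬(p3 ∧ p1)
= (¬p4 ∨ p1) ∧ ¬(p3 ∧ p1)
= (¬p4 ∨ p1) ∧ (¬p3 ∨ ¬p1)
= (¬p4 ∧ ¬p3) ∨ (¬p4 ∧ ¬p1) ∨ (p1 ∧ ¬p3) ∨ (p1 ∧ ¬p1)
= (¬p4 ∧ ¬p3) ∨ (¬p4 ∧ ¬p1) ∨ (p1 ∧ ¬p3)

(¬p4 ∧ ¬p3) ∨ (¬p4 ∧ ¬p1) ∨ (p1 ∧ ¬p3)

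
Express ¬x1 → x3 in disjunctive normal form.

¬x1 → x3
= ¬¬x1 ∨ x3   (eliminate →)
= x1 ∨ x3   (double negation)

x1 ∨ x3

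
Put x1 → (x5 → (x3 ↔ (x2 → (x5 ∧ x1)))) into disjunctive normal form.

x1 → (x5 → (x3 ↔ (x2 → (x5 ∧ x1))))
≡ ¬x1 ∨ (x5 → (x3 ↔ (x2 → (x5 ∧ x1))))   [eliminate →]
≡ ¬x1 ∨ ¬x5 ∨ (x3 ↔ (x2 → (x5 ∧ x1)))   [eliminate →]
≡ ¬x1 ∨ ¬x5 ∨ ((x3 → (x2 → (x5 ∧ x1))) ∧ ((x2 → (x5 ∧ x1)) → x3))   [eliminate ↔]
≡ ¬x1 ∨ ¬x5 ∨ ((¬x3 ∨ (x2 → (x5 ∧ x1))) ∧ ((x2 → (x5 ∧ x1)) → x3))   [eliminate →]
≡ ¬x1 ∨ ¬x5 ∨ ((¬x3 ∨ ¬x2 ∨ (x5 ∧ x1)) ∧ ((x2 → (x5 ∧ x1)) → x3))   [eliminate →]
≡ ¬x1 ∨ ¬x5 ∨ ((¬x3 ∨ ¬x2 ∨ (x5 ∧ x1)) ∧ (¬(x2 → (x5 ∧ x1)) ∨ x3))   [eliminate →]
≡ ¬x1 ∨ ¬x5 ∨ ((¬x3 ∨ ¬x2 ∨ (x5 ∧ x1)) ∧ (¬(¬x2 ∨ (x5 ∧ x1)) ∨ x3))   [eliminate →]
≡ ¬x1 ∨ ¬x5 ∨ ((¬x3 ∨ ¬x2 ∨ (x5 ∧ x1)) ∧ ((¬¬x2 ∧ ¬(x5 ∧ x1)) ∨ x3))   [De Morgan]
≡ ¬x1 ∨ ¬x5 ∨ ((¬x3 ∨ ¬x2 ∨ (x5 ∧ x1)) ∧ ((x2 ∧ ¬(x5 ∧ x1)) ∨ x3))   [double negation]
≡ ¬x1 ∨ ¬x5 ∨ ((¬x3 ∨ ¬x2 ∨ (x5 ∧ x1)) ∧ ((x2 ∧ (¬x5 ∨ ¬x1)) ∨ x3))   [De Morgan]
≡ ¬x1 ∨ ¬x5 ∨ (¬x3 ∧ x2 ∧ ¬x5) ∨ (¬x3 ∧ x2 ∧ ¬x1) ∨ (¬x3 ∧ x3) ∨ (¬x2 ∧ x2 ∧ ¬x5) ∨ (¬x2 ∧ x2 ∧ ¬x1) ∨ (¬x2 ∧ x3) ∨ (x5 ∧ x1 ∧ x2 ∧ ¬x5) ∨ (x5 ∧ x1 ∧ x2 ∧ ¬x1) ∨ (x5 ∧ x1 ∧ x3)   [distribute ∧ over ∨]
≡ ¬x1 ∨ ¬x5 ∨ (¬x2 ∧ x3) ∨ (x5 ∧ x1 ∧ x3)   [simplify]

¬x1 ∨ ¬x5 ∨ (¬x2 ∧ x3) ∨ (x5 ∧ x1 ∧ x3)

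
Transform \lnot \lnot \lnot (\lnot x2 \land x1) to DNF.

x2 \lor \lnot x1

\lnot \lnot \lnot (\lnot x2 \land x1)
≡ \lnot (\lnot x2 \land x1)   (double negation)
≡ \lnot \lnot x2 \lor \lnot x1   (De Morgan)
≡ x2 \lor \lnot x1   (double negation)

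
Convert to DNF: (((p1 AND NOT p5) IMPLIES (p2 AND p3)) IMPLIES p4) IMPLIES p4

(((p1 AND NOT p5) IMPLIES (p2 AND p3)) IMPLIES p4) IMPLIES p4
≡ NOT (((p1 AND NOT p5) IMPLIES (p2 AND p3)) IMPLIES p4) OR p4   (eliminate IMPLIES)
≡ NOT (NOT ((p1 AND NOT p5) IMPLIES (p2 AND p3)) OR p4) OR p4   (eliminate IMPLIES)
≡ NOT (NOT (NOT (p1 AND NOT p5) OR (p2 AND p3)) OR p4) OR p4   (eliminate IMPLIES)
≡ (NOT NOT (NOT (p1 AND NOT p5) OR (p2 AND p3)) AND NOT p4) OR p4   (De Morgan)
≡ ((NOT (p1 AND NOT p5) OR (p2 AND p3)) AND NOT p4) OR p4   (double negation)
≡ ((NOT p1 OR NOT NOT p5 OR (p2 AND p3)) AND NOT p4) OR p4   (De Morgan)
≡ ((NOT p1 OR p5 OR (p2 AND p3)) AND NOT p4) OR p4   (double negation)
≡ (NOT p1 AND NOT p4) OR (p5 AND NOT p4) OR (p2 AND p3 AND NOT p4) OR p4   (distribute AND over OR)

(NOT p1 AND NOT p4) OR (p5 AND NOT p4) OR (p2 AND p3 AND NOT p4) OR p4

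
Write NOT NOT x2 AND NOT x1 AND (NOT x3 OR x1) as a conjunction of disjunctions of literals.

NOT NOT x2 AND NOT x1 AND (NOT x3 OR x1)
≡ x2 AND NOT x1 AND (NOT x3 OR x1)   [double negation]

x2 AND NOT x1 AND (NOT x3 OR x1)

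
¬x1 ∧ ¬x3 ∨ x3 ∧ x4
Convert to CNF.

(¬x1 ∨ x3) ∧ (¬x1 ∨ x4) ∧ (¬x3 ∨ x4)

¬x1 ∧ ¬x3 ∨ x3 ∧ x4
≡ (¬x1 ∨ x3) ∧ (¬x1 ∨ x4) ∧ (¬x3 ∨ x3) ∧ (¬x3 ∨ x4)
≡ (¬x1 ∨ x3) ∧ (¬x1 ∨ x4) ∧ (¬x3 ∨ x4)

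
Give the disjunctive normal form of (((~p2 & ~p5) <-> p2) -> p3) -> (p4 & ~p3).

(p5 & ~p2 & ~p3) | (p4 & ~p3)

(((~p2 & ~p5) <-> p2) -> p3) -> (p4 & ~p3)
≡ ~(((~p2 & ~p5) <-> p2) -> p3) | (p4 & ~p3)   (eliminate ->)
≡ ~(~((~p2 & ~p5) <-> p2) | p3) | (p4 & ~p3)   (eliminate ->)
≡ ~(~(((~p2 & ~p5) -> p2) & (p2 -> (~p2 & ~p5))) | p3) | (p4 & ~p3)   (eliminate <->)
≡ ~(~((~(~p2 & ~p5) | p2) & (p2 -> (~p2 & ~p5))) | p3) | (p4 & ~p3)   (eliminate ->)
≡ ~(~((~(~p2 & ~p5) | p2) & (~p2 | (~p2 & ~p5))) | p3) | (p4 & ~p3)   (eliminate ->)
≡ (~~((~(~p2 & ~p5) | p2) & (~p2 | (~p2 & ~p5))) & ~p3) | (p4 & ~p3)   (De Morgan)
≡ ((~(~p2 & ~p5) | p2) & (~p2 | (~p2 & ~p5)) & ~p3) | (p4 & ~p3)   (double negation)
≡ ((~~p2 | ~~p5 | p2) & (~p2 | (~p2 & ~p5)) & ~p3) | (p4 & ~p3)   (De Morgan)
≡ ((p2 | ~~p5 | p2) & (~p2 | (~p2 & ~p5)) & ~p3) | (p4 & ~p3)   (double negation)
≡ ((p2 | p5 | p2) & (~p2 | (~p2 & ~p5)) & ~p3) | (p4 & ~p3)   (double negation)
≡ (p2 & ~p2 & ~p3) | (p2 & ~p2 & ~p5 & ~p3) | (p5 & ~p2 & ~p3) | (p5 & ~p2 & ~p5 & ~p3) | (p2 & ~p2 & ~p3) | (p2 & ~p2 & ~p5 & ~p3) | (p4 & ~p3)   (distribute & over |)
≡ (p5 & ~p2 & ~p3) | (p4 & ~p3)   (simplify)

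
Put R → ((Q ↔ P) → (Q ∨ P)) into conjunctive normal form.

¬R ∨ Q ∨ P

R → ((Q ↔ P) → (Q ∨ P))
= ¬R ∨ ((Q ↔ P) → (Q ∨ P))   — eliminate →
= ¬R ∨ ¬(Q ↔ P) ∨ Q ∨ P   — eliminate →
= ¬R ∨ ¬((Q → P) ∧ (P → Q)) ∨ Q ∨ P   — eliminate ↔
= ¬R ∨ ¬((¬Q ∨ P) ∧ (P → Q)) ∨ Q ∨ P   — eliminate →
= ¬R ∨ ¬((¬Q ∨ P) ∧ (¬P ∨ Q)) ∨ Q ∨ P   — eliminate →
= ¬R ∨ ¬(¬Q ∨ P) ∨ ¬(¬P ∨ Q) ∨ Q ∨ P   — De Morgan
= ¬R ∨ (¬¬Q ∧ ¬P) ∨ ¬(¬P ∨ Q) ∨ Q ∨ P   — De Morgan
= ¬R ∨ (Q ∧ ¬P) ∨ ¬(¬P ∨ Q) ∨ Q ∨ P   — double negation
= ¬R ∨ (Q ∧ ¬P) ∨ (¬¬P ∧ ¬Q) ∨ Q ∨ P   — De Morgan
= ¬R ∨ (Q ∧ ¬P) ∨ (P ∧ ¬Q) ∨ Q ∨ P   — double negation
= (¬R ∨ Q ∨ P ∨ Q ∨ P) ∧ (¬R ∨ Q ∨ ¬Q ∨ Q ∨ P) ∧ (¬R ∨ ¬P ∨ P ∨ Q ∨ P) ∧ (¬R ∨ ¬P ∨ ¬Q ∨ Q ∨ P)   — distribute ∨ over ∧
= ¬R ∨ Q ∨ P   — simplify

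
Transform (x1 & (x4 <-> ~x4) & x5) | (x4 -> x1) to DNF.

(x1 & (x4 <-> ~x4) & x5) | (x4 -> x1)
≡ (x1 & (x4 -> ~x4) & (~x4 -> x4) & x5) | (x4 -> x1)   [eliminate <->]
≡ (x1 & (~x4 | ~x4) & (~x4 -> x4) & x5) | (x4 -> x1)   [eliminate ->]
≡ (x1 & (~x4 | ~x4) & (~~x4 | x4) & x5) | (x4 -> x1)   [eliminate ->]
≡ (x1 & (~x4 | ~x4) & (~~x4 | x4) & x5) | ~x4 | x1   [eliminate ->]
≡ (x1 & (~x4 | ~x4) & (x4 | x4) & x5) | ~x4 | x1   [double negation]
≡ (x1 & ~x4 & x4 & x5) | (x1 & ~x4 & x4 & x5) | (x1 & ~x4 & x4 & x5) | (x1 & ~x4 & x4 & x5) | ~x4 | x1   [distribute & over |]
≡ ~x4 | x1   [simplify]

~x4 | x1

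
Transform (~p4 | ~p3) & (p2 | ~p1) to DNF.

(~p4 & p2) | (~p4 & ~p1) | (~p3 & p2) | (~p3 & ~p1)

(~p4 | ~p3) & (p2 | ~p1)
≡ (~p4 & p2) | (~p4 & ~p1) | (~p3 & p2) | (~p3 & ~p1)   — distribute & over |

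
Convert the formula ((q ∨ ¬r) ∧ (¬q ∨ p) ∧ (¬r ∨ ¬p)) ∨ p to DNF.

((q ∨ ¬r) ∧ (¬q ∨ p) ∧ (¬r ∨ ¬p)) ∨ p
≡ (q ∧ ¬q ∧ ¬r) ∨ (q ∧ ¬q ∧ ¬p) ∨ (q ∧ p ∧ ¬r) ∨ (q ∧ p ∧ ¬p) ∨ (¬r ∧ ¬q ∧ ¬r) ∨ (¬r ∧ ¬q ∧ ¬p) ∨ (¬r ∧ p ∧ ¬r) ∨ (¬r ∧ p ∧ ¬p) ∨ p   [distribute ∧ over ∨]
≡ (¬r ∧ ¬q) ∨ p   [simplify]

(¬r ∧ ¬q) ∨ p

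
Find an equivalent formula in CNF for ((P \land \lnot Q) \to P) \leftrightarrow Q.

(P \lor Q) \land (\lnot P \lor Q)

((P \land \lnot Q) \to P) \leftrightarrow Q
⇔ (((P \land \lnot Q) \to P) \to Q) \land (Q \to ((P \land \lnot Q) \to P))   [eliminate \leftrightarrow]
⇔ (\lnot ((P \land \lnot Q) \to P) \lor Q) \land (Q \to ((P \land \lnot Q) \to P))   [eliminate \to]
⇔ (\lnot (\lnot (P \land \lnot Q) \lor P) \lor Q) \land (Q \to ((P \land \lnot Q) \to P))   [eliminate \to]
⇔ (\lnot (\lnot (P \land \lnot Q) \lor P) \lor Q) \land (\lnot Q \lor ((P \land \lnot Q) \to P))   [eliminate \to]
⇔ (\lnot (\lnot (P \land \lnot Q) \lor P) \lor Q) \land (\lnot Q \lor \lnot (P \land \lnot Q) \lor P)   [eliminate \to]
⇔ ((\lnot \lnot (P \land \lnot Q) \land \lnot P) \lor Q) \land (\lnot Q \lor \lnot (P \land \lnot Q) \lor P)   [De Morgan]
⇔ ((P \land \lnot Q \land \lnot P) \lor Q) \land (\lnot Q \lor \lnot (P \land \lnot Q) \lor P)   [double negation]
⇔ ((P \land \lnot Q \land \lnot P) \lor Q) \land (\lnot Q \lor \lnot P \lor \lnot \lnot Q \lor P)   [De Morgan]
⇔ ((P \land \lnot Q \land \lnot P) \lor Q) \land (\lnot Q \lor \lnot P \lor Q \lor P)   [double negation]
⇔ (P \lor Q) \land (\lnot Q \lor Q) \land (\lnot P \lor Q) \land (\lnot Q \lor \lnot P \lor Q \lor P)   [distribute \lor over \land]
⇔ (P \lor Q) \land (\lnot P \lor Q)   [simplify]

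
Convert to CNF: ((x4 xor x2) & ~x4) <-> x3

(~x2 | x4 | x3) & (~x3 | x4 | x2) & (~x3 | ~x4)

((x4 xor x2) & ~x4) <-> x3
≡ (((x4 xor x2) & ~x4) -> x3) & (x3 -> ((x4 xor x2) & ~x4))   (eliminate <->)
≡ (~((x4 xor x2) & ~x4) | x3) & (x3 -> ((x4 xor x2) & ~x4))   (eliminate ->)
≡ (~((x4 | x2) & ~(x4 & x2) & ~x4) | x3) & (x3 -> ((x4 xor x2) & ~x4))   (expand xor)
≡ (~((x4 | x2) & ~(x4 & x2) & ~x4) | x3) & (~x3 | ((x4 xor x2) & ~x4))   (eliminate ->)
≡ (~((x4 | x2) & ~(x4 & x2) & ~x4) | x3) & (~x3 | ((x4 | x2) & ~(x4 & x2) & ~x4))   (expand xor)
≡ (~(x4 | x2) | ~~(x4 & x2) | ~~x4 | x3) & (~x3 | ((x4 | x2) & ~(x4 & x2) & ~x4))   (De Morgan)
≡ ((~x4 & ~x2) | ~~(x4 & x2) | ~~x4 | x3) & (~x3 | ((x4 | x2) & ~(x4 & x2) & ~x4))   (De Morgan)
≡ ((~x4 & ~x2) | (x4 & x2) | ~~x4 | x3) & (~x3 | ((x4 | x2) & ~(x4 & x2) & ~x4))   (double negation)
≡ ((~x4 & ~x2) | (x4 & x2) | x4 | x3) & (~x3 | ((x4 | x2) & ~(x4 & x2) & ~x4))   (double negation)
≡ ((~x4 & ~x2) | (x4 & x2) | x4 | x3) & (~x3 | ((x4 | x2) & (~x4 | ~x2) & ~x4))   (De Morgan)
≡ (~x4 | x4 | x4 | x3) & (~x4 | x2 | x4 | x3) & (~x2 | x4 | x4 | x3) & (~x2 | x2 | x4 | x3) & (~x3 | x4 | x2) & (~x3 | ~x4 | ~x2) & (~x3 | ~x4)   (distribute | over &)
≡ (~x2 | x4 | x3) & (~x3 | x4 | x2) & (~x3 | ~x4)   (simplify)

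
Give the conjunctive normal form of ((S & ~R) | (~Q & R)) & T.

((S & ~R) | (~Q & R)) & T
= (S | ~Q) & (S | R) & (~R | ~Q) & (~R | R) & T
= (S | ~Q) & (S | R) & (~R | ~Q) & T

(S | ~Q) & (S | R) & (~R | ~Q) & T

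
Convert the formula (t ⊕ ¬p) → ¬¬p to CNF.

p ∨ t

(t ⊕ ¬p) → ¬¬p
≡ ¬(t ⊕ ¬p) ∨ ¬¬p
≡ ¬((t ∨ ¬p) ∧ ¬(t ∧ ¬p)) ∨ ¬¬p
≡ ¬(t ∨ ¬p) ∨ ¬¬(t ∧ ¬p) ∨ ¬¬p
≡ (¬t ∧ ¬¬p) ∨ ¬¬(t ∧ ¬p) ∨ ¬¬p
≡ (¬t ∧ p) ∨ ¬¬(t ∧ ¬p) ∨ ¬¬p
≡ (¬t ∧ p) ∨ (t ∧ ¬p) ∨ ¬¬p
≡ (¬t ∧ p) ∨ (t ∧ ¬p) ∨ p
≡ (¬t ∨ t ∨ p) ∧ (¬t ∨ ¬p ∨ p) ∧ (p ∨ t ∨ p) ∧ (p ∨ ¬p ∨ p)
≡ p ∨ t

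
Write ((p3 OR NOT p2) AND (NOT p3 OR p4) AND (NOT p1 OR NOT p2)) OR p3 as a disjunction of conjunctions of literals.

(NOT p2 AND NOT p3) OR (NOT p2 AND p4) OR p3

((p3 OR NOT p2) AND (NOT p3 OR p4) AND (NOT p1 OR NOT p2)) OR p3
⇔ (p3 AND NOT p3 AND NOT p1) OR (p3 AND NOT p3 AND NOT p2) OR (p3 AND p4 AND NOT p1) OR (p3 AND p4 AND NOT p2) OR (NOT p2 AND NOT p3 AND NOT p1) OR (NOT p2 AND NOT p3 AND NOT p2) OR (NOT p2 AND p4 AND NOT p1) OR (NOT p2 AND p4 AND NOT p2) OR p3   (distribute AND over OR)
⇔ (NOT p2 AND NOT p3) OR (NOT p2 AND p4) OR p3   (simplify)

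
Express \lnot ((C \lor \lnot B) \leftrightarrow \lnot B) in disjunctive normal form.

\lnot ((C \lor \lnot B) \leftrightarrow \lnot B)
⇔ \lnot (((C \lor \lnot B) \to \lnot B) \land (\lnot B \to (C \lor \lnot B)))   [eliminate \leftrightarrow]
⇔ \lnot ((\lnot (C \lor \lnot B) \lor \lnot B) \land (\lnot B \to (C \lor \lnot B)))   [eliminate \to]
⇔ \lnot ((\lnot (C \lor \lnot B) \lor \lnot B) \land (\lnot \lnot B \lor C \lor \lnot B))   [eliminate \to]
⇔ \lnot (\lnot (C \lor \lnot B) \lor \lnot B) \lor \lnot (\lnot \lnot B \lor C \lor \lnot B)   [De Morgan]
⇔ (\lnot \lnot (C \lor \lnot B) \land \lnot \lnot B) \lor \lnot (\lnot \lnot B \lor C \lor \lnot B)   [De Morgan]
⇔ ((C \lor \lnot B) \land \lnot \lnot B) \lor \lnot (\lnot \lnot B \lor C \lor \lnot B)   [double negation]
⇔ ((C \lor \lnot B) \land B) \lor \lnot (\lnot \lnot B \lor C \lor \lnot B)   [double negation]
⇔ ((C \lor \lnot B) \land B) \lor (\lnot \lnot \lnot B \land \lnot C \land \lnot \lnot B)   [De Morgan]
⇔ ((C \lor \lnot B) \land B) \lor (\lnot B \land \lnot C \land \lnot \lnot B)   [double negation]
⇔ ((C \lor \lnot B) \land B) \lor (\lnot B \land \lnot C \land B)   [double negation]
⇔ (C \land B) \lor (\lnot B \land B) \lor (\lnot B \land \lnot C \land B)   [distribute \land over \lor]
⇔ C \land B   [simplify]

C \land B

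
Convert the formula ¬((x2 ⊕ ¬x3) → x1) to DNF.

¬((x2 ⊕ ¬x3) → x1)
⇔ ¬(¬(x2 ⊕ ¬x3) ∨ x1)
⇔ ¬(¬((x2 ∧ ¬¬x3) ∨ (¬x2 ∧ ¬x3)) ∨ x1)
⇔ ¬¬((x2 ∧ ¬¬x3) ∨ (¬x2 ∧ ¬x3)) ∧ ¬x1
⇔ ((x2 ∧ ¬¬x3) ∨ (¬x2 ∧ ¬x3)) ∧ ¬x1
⇔ ((x2 ∧ x3) ∨ (¬x2 ∧ ¬x3)) ∧ ¬x1
⇔ (x2 ∧ x3 ∧ ¬x1) ∨ (¬x2 ∧ ¬x3 ∧ ¬x1)

(x2 ∧ x3 ∧ ¬x1) ∨ (¬x2 ∧ ¬x3 ∧ ¬x1)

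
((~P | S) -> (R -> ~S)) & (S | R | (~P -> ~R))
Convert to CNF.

((~P | S) -> (R -> ~S)) & (S | R | (~P -> ~R))
≡ (~(~P | S) | (R -> ~S)) & (S | R | (~P -> ~R))   — eliminate ->
≡ (~(~P | S) | ~R | ~S) & (S | R | (~P -> ~R))   — eliminate ->
≡ (~(~P | S) | ~R | ~S) & (S | R | ~~P | ~R)   — eliminate ->
≡ ((~~P & ~S) | ~R | ~S) & (S | R | ~~P | ~R)   — De Morgan
≡ ((P & ~S) | ~R | ~S) & (S | R | ~~P | ~R)   — double negation
≡ ((P & ~S) | ~R | ~S) & (S | R | P | ~R)   — double negation
≡ (P | ~R | ~S) & (~S | ~R | ~S) & (S | R | P | ~R)   — distribute | over &
≡ ~S | ~R   — simplify

~S | ~R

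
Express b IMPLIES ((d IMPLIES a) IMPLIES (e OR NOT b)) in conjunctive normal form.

b IMPLIES ((d IMPLIES a) IMPLIES (e OR NOT b))
≡ NOT b OR ((d IMPLIES a) IMPLIES (e OR NOT b))   — eliminate IMPLIES
≡ NOT b OR NOT (d IMPLIES a) OR e OR NOT b   — eliminate IMPLIES
≡ NOT b OR NOT (NOT d OR a) OR e OR NOT b   — eliminate IMPLIES
≡ NOT b OR (NOT NOT d AND NOT a) OR e OR NOT b   — De Morgan
≡ NOT b OR (d AND NOT a) OR e OR NOT b   — double negation
≡ (NOT b OR d OR e OR NOT b) AND (NOT b OR NOT a OR e OR NOT b)   — distribute OR over AND
≡ (NOT b OR d OR e) AND (NOT b OR NOT a OR e)   — simplify

(NOT b OR d OR e) AND (NOT b OR NOT a OR e)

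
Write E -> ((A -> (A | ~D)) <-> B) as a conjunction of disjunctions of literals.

E -> ((A -> (A | ~D)) <-> B)
≡ ~E | ((A -> (A | ~D)) <-> B)
≡ ~E | (((A -> (A | ~D)) -> B) & (B -> (A -> (A | ~D))))
≡ ~E | ((~(A -> (A | ~D)) | B) & (B -> (A -> (A | ~D))))
≡ ~E | ((~(~A | A | ~D) | B) & (B -> (A -> (A | ~D))))
≡ ~E | ((~(~A | A | ~D) | B) & (~B | (A -> (A | ~D))))
≡ ~E | ((~(~A | A | ~D) | B) & (~B | ~A | A | ~D))
≡ ~E | (((~~A & ~A & ~~D) | B) & (~B | ~A | A | ~D))
≡ ~E | (((A & ~A & ~~D) | B) & (~B | ~A | A | ~D))
≡ ~E | (((A & ~A & D) | B) & (~B | ~A | A | ~D))
≡ (~E | A | B) & (~E | ~A | B) & (~E | D | B) & (~E | ~B | ~A | A | ~D)
≡ (~E | A | B) & (~E | ~A | B) & (~E | D | B)

(~E | A | B) & (~E | ~A | B) & (~E | D | B)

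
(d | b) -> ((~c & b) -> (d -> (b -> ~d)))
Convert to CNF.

(d | b) -> ((~c & b) -> (d -> (b -> ~d)))
= ~(d | b) | ((~c & b) -> (d -> (b -> ~d)))   [eliminate ->]
= ~(d | b) | ~(~c & b) | (d -> (b -> ~d))   [eliminate ->]
= ~(d | b) | ~(~c & b) | ~d | (b -> ~d)   [eliminate ->]
= ~(d | b) | ~(~c & b) | ~d | ~b | ~d   [eliminate ->]
= (~d & ~b) | ~(~c & b) | ~d | ~b | ~d   [De Morgan]
= (~d & ~b) | ~~c | ~b | ~d | ~b | ~d   [De Morgan]
= (~d & ~b) | c | ~b | ~d | ~b | ~d   [double negation]
= (~d | c | ~b | ~d | ~b | ~d) & (~b | c | ~b | ~d | ~b | ~d)   [distribute | over &]
= ~d | c | ~b   [simplify]

~d | c | ~b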